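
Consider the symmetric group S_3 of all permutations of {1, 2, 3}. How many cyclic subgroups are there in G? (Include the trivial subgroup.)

Each element a generates a cyclic subgroup ⟨a⟩; distinct elements may generate the same one (a cyclic group of order d has φ(d) generators).
Cyclic subgroups by order — order 1: 1; order 2: 3; order 3: 1.
Total: 5.

5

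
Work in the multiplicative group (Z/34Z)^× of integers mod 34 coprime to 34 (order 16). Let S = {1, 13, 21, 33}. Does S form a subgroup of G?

|S| = 4 divides |G| = 16, consistent with Lagrange.
S contains the identity, every element's inverse is in S, and S is closed under ·: it is a subgroup.
In fact S = ⟨21⟩.

Yes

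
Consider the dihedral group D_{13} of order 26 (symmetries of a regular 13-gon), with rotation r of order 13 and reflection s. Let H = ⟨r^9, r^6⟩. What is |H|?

13

|⟨r^9⟩| = 13 and |⟨r^6⟩| = 13, so |H| is a multiple of lcm(13, 13) = 13 and divides |G| = 26.
Closing under the operation: H = {e, r, r^2, r^3, r^4, r^5, r^6, r^7, r^8, r^9, r^10, r^11, r^12}, so |H| = 13.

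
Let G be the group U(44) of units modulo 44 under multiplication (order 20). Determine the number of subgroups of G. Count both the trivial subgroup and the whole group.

10

|G| = 20, so by Lagrange every subgroup order divides 20. Divisors: 1, 2, 4, 5, 10, 20.
Subgroups by order — order 1: 1; order 2: 3; order 4: 1; order 5: 1; order 10: 3; order 20: 1.
Total: 1 + 3 + 1 + 1 + 3 + 1 = 10.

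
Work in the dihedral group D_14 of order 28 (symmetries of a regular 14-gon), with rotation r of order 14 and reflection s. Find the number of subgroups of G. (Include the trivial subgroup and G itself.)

|G| = 28, so by Lagrange every subgroup order divides 28. Divisors: 1, 2, 4, 7, 14, 28.
Subgroups by order — order 1: 1; order 2: 15; order 4: 7; order 7: 1; order 14: 3; order 28: 1.
Total: 1 + 15 + 7 + 1 + 3 + 1 = 28.

28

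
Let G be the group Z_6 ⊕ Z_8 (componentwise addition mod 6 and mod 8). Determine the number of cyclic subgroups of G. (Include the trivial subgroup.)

16

A cyclic subgroup of order d is generated by each of its φ(d) elements of order d, so the cyclic subgroups of order d number (#elements of order d)/φ(d).
Cyclic subgroups by order — order 1: 1; order 2: 3; order 3: 1; order 4: 2; order 6: 3; order 8: 2; order 12: 2; order 24: 2.
Total: 16.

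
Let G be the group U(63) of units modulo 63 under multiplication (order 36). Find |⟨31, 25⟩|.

|⟨31⟩| = 6 and |⟨25⟩| = 3, so |H| is a multiple of lcm(6, 3) = 6 and divides |G| = 36.
Closing under the operation: H = {1, 4, 10, 13, 16, 19, 22, 25, 31, 34, 37, 40, 43, 46, 52, 55, 58, 61}, so |H| = 18.

18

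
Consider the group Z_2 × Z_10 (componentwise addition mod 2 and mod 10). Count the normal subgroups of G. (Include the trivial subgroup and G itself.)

10

G is abelian, so every subgroup is normal.
G has 10 subgroups in total, hence 10 normal subgroups.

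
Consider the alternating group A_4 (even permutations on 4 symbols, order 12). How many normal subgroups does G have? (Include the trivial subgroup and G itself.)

3

G has 10 subgroups. Checking conjugation-invariance by order — order 1: 1/1 normal; order 2: 0/3 normal; order 3: 0/4 normal; order 4: 1/1 normal; order 12: 1/1 normal.
Total normal subgroups: 3.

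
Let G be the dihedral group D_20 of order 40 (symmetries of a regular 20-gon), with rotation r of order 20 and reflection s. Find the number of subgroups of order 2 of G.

21

|G| = 40 and 2 | 40, so subgroups of order 2 are possible by Lagrange.
The subgroups of order 2 are: {e, r^10}; {e, r^10s}; {e, r^11s}; {e, r^12s}; … (21 in all).
So G has 21 subgroups of order 2.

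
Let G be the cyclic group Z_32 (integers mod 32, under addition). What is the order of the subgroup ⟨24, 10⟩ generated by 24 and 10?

16

|⟨24⟩| = 4 and |⟨10⟩| = 16, so |H| is a multiple of lcm(4, 16) = 16 and divides |G| = 32.
Closing under the operation: H = {0, 2, 4, 6, 8, 10, 12, 14, 16, 18, 20, 22, 24, 26, 28, 30}, so |H| = 16.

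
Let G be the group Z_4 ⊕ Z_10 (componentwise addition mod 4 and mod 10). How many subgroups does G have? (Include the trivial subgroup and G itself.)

|G| = 40, so by Lagrange every subgroup order divides 40. Divisors: 1, 2, 4, 5, 8, 10, 20, 40.
Subgroups by order — order 1: 1; order 2: 3; order 4: 3; order 5: 1; order 8: 1; order 10: 3; order 20: 3; order 40: 1.
Total: 1 + 3 + 3 + 1 + 1 + 3 + 3 + 1 = 16.

16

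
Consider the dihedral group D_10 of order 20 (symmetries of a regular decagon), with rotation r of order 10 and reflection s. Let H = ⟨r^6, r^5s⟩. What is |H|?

|⟨r^6⟩| = 5 and |⟨r^5s⟩| = 2, so |H| is a multiple of lcm(5, 2) = 10 and divides |G| = 20.
Closing under the operation: H = {e, r^2, r^4, r^6, r^8, rs, r^3s, r^5s, r^7s, r^9s}, so |H| = 10.

10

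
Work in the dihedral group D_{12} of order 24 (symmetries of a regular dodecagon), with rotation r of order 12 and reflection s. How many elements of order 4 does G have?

The elements of order 4 are: r^3, r^9.
That's 2.

2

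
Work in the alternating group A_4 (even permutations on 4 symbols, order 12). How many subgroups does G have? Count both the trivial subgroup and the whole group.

|G| = 12, so by Lagrange every subgroup order divides 12. Divisors: 1, 2, 3, 4, 6, 12.
Subgroups by order — order 1: 1; order 2: 3; order 3: 4; order 4: 1; order 6: 0; order 12: 1.
Total: 1 + 3 + 4 + 1 + 0 + 1 = 10.

10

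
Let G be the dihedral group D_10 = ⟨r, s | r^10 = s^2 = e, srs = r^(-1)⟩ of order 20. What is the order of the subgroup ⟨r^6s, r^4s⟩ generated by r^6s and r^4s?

10

|⟨r^6s⟩| = 2 and |⟨r^4s⟩| = 2, so |H| is a multiple of lcm(2, 2) = 2 and divides |G| = 20.
Closing under the operation: H = {e, r^2, r^4, r^6, r^8, s, r^2s, r^4s, r^6s, r^8s}, so |H| = 10.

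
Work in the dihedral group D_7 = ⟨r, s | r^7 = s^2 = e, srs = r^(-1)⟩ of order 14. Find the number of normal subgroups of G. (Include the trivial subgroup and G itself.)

G has 10 subgroups. Checking conjugation-invariance by order — order 1: 1/1 normal; order 2: 0/7 normal; order 7: 1/1 normal; order 14: 1/1 normal.
Total normal subgroups: 3.

3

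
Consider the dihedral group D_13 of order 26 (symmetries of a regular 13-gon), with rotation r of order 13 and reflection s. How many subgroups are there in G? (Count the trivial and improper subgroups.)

|G| = 26, so by Lagrange every subgroup order divides 26. Divisors: 1, 2, 13, 26.
Subgroups by order — order 1: 1; order 2: 13; order 13: 1; order 26: 1.
Total: 1 + 13 + 1 + 1 = 16.

16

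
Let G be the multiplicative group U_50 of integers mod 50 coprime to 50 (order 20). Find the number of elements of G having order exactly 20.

The elements of order 20 are: 3, 13, 17, 23, 27, 33, 37, 47.
That's 8.

8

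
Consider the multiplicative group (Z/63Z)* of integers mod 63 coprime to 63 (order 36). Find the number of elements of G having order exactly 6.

24

Enumerating element orders in G gives 24 elements of order 6.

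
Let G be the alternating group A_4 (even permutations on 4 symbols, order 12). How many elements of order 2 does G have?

3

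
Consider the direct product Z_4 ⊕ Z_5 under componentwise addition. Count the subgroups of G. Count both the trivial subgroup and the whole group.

|G| = 20, so by Lagrange every subgroup order divides 20. Divisors: 1, 2, 4, 5, 10, 20.
Subgroups by order — order 1: 1; order 2: 1; order 4: 1; order 5: 1; order 10: 1; order 20: 1.
Total: 1 + 1 + 1 + 1 + 1 + 1 = 6.

6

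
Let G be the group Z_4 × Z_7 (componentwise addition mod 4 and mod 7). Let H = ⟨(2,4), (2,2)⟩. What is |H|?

|⟨(2,4)⟩| = 14 and |⟨(2,2)⟩| = 14, so |H| is a multiple of lcm(14, 14) = 14 and divides |G| = 28.
Closing under the operation: H = {(0,0), (0,1), (0,2), (0,3), (0,4), (0,5), (0,6), (2,0), (2,1), (2,2), (2,3), (2,4), (2,5), (2,6)}, so |H| = 14.

14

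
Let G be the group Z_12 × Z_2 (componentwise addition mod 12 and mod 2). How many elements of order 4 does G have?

4

An element (a,b) has order lcm(ord(a), ord(b)); count pairs with lcm equal to 4.
Enumerating gives 4 such elements.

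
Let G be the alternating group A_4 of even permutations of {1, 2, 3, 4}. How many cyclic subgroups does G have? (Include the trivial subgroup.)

8

Each element a generates a cyclic subgroup ⟨a⟩; distinct elements may generate the same one (a cyclic group of order d has φ(d) generators).
Cyclic subgroups by order — order 1: 1; order 2: 3; order 3: 4.
Total: 8.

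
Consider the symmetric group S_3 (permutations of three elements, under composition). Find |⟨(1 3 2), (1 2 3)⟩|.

3

|⟨(1 3 2)⟩| = 3 and |⟨(1 2 3)⟩| = 3, so |H| is a multiple of lcm(3, 3) = 3 and divides |G| = 6.
Closing under the operation: H = {e, (1 2 3), (1 3 2)}, so |H| = 3.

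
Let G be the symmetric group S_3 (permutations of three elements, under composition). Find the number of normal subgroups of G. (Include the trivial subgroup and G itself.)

3

G has 6 subgroups. Checking conjugation-invariance by order — order 1: 1/1 normal; order 2: 0/3 normal; order 3: 1/1 normal; order 6: 1/1 normal.
Total normal subgroups: 3.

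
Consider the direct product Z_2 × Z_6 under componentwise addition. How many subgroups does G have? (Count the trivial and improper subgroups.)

10

|G| = 12, so by Lagrange every subgroup order divides 12. Divisors: 1, 2, 3, 4, 6, 12.
Subgroups by order — order 1: 1; order 2: 3; order 3: 1; order 4: 1; order 6: 3; order 12: 1.
Total: 1 + 3 + 1 + 1 + 3 + 1 = 10.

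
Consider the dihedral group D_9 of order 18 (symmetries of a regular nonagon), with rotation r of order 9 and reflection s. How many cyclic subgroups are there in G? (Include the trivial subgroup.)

Group the elements of G by the cyclic subgroup they generate; each cyclic subgroup of order d accounts for φ(d) elements.
Cyclic subgroups by order — order 1: 1; order 2: 9; order 3: 1; order 9: 1.
Total: 12.

12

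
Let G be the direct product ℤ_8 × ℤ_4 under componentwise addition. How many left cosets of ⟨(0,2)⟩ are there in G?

|⟨(0,2)⟩| = 2 and |G| = 32.
By Lagrange, [G : H] = |G|/|H| = 32/2 = 16.

16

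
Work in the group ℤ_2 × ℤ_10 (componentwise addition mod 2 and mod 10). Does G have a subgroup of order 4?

Yes

4 | 20. A subgroup of order 4 is {(0,0), (0,5), (1,0), (1,5)}.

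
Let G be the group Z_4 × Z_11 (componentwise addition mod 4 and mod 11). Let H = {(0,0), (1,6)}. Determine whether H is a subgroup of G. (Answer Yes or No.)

No

(1,6) ∈ H but its inverse (3,5) ∉ H, so H is not a subgroup.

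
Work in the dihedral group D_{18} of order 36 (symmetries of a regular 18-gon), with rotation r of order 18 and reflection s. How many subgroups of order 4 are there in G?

|G| = 36 and 4 | 36, so subgroups of order 4 are possible by Lagrange.
The subgroups of order 4 are: {e, r^9, rs, r^10s}; {e, r^9, r^2s, r^11s}; {e, r^9, r^3s, r^12s}; {e, r^9, r^4s, r^13s}; … (9 in all).
So G has 9 subgroups of order 4.

9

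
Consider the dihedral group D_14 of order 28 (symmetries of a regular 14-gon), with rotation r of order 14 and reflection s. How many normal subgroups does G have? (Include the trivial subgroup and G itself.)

G has 28 subgroups. Checking conjugation-invariance by order — order 1: 1/1 normal; order 2: 1/15 normal; order 4: 0/7 normal; order 7: 1/1 normal; order 14: 3/3 normal; order 28: 1/1 normal.
Total normal subgroups: 7.

7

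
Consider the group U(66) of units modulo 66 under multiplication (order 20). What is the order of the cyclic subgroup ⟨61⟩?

10

Compute successive powers of 61 mod 66: 61, 25, 7, 31, 43, 49, 19, 37, …; 61^10 ≡ 1 (mod 66).
So |⟨61⟩| = 10.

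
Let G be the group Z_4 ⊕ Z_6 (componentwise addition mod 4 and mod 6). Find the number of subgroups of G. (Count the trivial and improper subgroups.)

16

|G| = 24, so by Lagrange every subgroup order divides 24. Divisors: 1, 2, 3, 4, 6, 8, 12, 24.
Subgroups by order — order 1: 1; order 2: 3; order 3: 1; order 4: 3; order 6: 3; order 8: 1; order 12: 3; order 24: 1.
Total: 1 + 3 + 1 + 3 + 3 + 1 + 3 + 1 = 16.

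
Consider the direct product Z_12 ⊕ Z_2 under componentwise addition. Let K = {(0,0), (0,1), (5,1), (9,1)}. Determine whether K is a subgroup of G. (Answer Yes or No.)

(9,1) ∈ K but its inverse (3,1) ∉ K, so K is not a subgroup.

No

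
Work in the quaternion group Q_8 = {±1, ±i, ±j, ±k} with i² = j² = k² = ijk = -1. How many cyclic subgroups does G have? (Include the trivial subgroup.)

5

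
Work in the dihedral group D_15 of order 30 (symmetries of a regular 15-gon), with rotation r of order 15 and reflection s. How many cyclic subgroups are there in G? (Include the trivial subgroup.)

19

Each element a generates a cyclic subgroup ⟨a⟩; distinct elements may generate the same one (a cyclic group of order d has φ(d) generators).
Cyclic subgroups by order — order 1: 1; order 2: 15; order 3: 1; order 5: 1; order 15: 1.
Total: 19.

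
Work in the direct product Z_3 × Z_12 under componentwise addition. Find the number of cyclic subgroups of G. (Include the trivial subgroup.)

15

Each element a generates a cyclic subgroup ⟨a⟩; distinct elements may generate the same one (a cyclic group of order d has φ(d) generators).
Cyclic subgroups by order — order 1: 1; order 2: 1; order 3: 4; order 4: 1; order 6: 4; order 12: 4.
Total: 15.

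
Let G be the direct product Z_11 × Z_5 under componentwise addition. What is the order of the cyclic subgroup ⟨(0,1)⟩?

5

The order of (0,1) in Z_11 × Z_5 is lcm(ord(0) in Z_11, ord(1) in Z_5).
ord(0) = 1 and ord(1) = 5, so |⟨(0,1)⟩| = lcm(1, 5) = 5.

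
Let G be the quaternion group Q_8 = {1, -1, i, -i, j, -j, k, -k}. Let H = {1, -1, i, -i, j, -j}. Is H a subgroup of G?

|H| = 6 does not divide |G| = 8, so by Lagrange H is not a subgroup.

No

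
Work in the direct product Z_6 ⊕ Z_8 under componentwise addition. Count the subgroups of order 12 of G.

|G| = 48 and 12 | 48, so subgroups of order 12 are possible by Lagrange.
The subgroups of order 12 are: {(0,0), (0,2), (0,4), (0,6), (2,0), (2,2), (2,4), (2,6), (4,0), (4,2), (4,4), (4,6)}; {(0,0), (0,4), (1,0), (1,4), (2,0), (2,4), (3,0), (3,4), (4,0), (4,4), (5,0), (5,4)}; {(0,0), (0,4), (1,2), (1,6), (2,0), (2,4), (3,2), (3,6), (4,0), (4,4), (5,2), (5,6)}.
So G has 3 subgroups of order 12.

3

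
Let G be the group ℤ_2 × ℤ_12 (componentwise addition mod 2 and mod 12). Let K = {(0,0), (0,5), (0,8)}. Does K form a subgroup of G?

No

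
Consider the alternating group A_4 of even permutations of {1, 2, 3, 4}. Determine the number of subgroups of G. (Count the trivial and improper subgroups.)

10

|G| = 12, so by Lagrange every subgroup order divides 12. Divisors: 1, 2, 3, 4, 6, 12.
Subgroups by order — order 1: 1; order 2: 3; order 3: 4; order 4: 1; order 6: 0; order 12: 1.
Total: 1 + 3 + 4 + 1 + 0 + 1 = 10.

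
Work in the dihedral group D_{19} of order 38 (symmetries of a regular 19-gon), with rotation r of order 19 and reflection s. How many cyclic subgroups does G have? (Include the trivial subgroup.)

21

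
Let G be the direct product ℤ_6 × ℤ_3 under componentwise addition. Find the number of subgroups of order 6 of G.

4

|G| = 18 and 6 | 18, so subgroups of order 6 are possible by Lagrange.
The subgroups of order 6 are: {(0,0), (0,1), (0,2), (3,0), (3,1), (3,2)}; {(0,0), (1,0), (2,0), (3,0), (4,0), (5,0)}; {(0,0), (1,1), (2,2), (3,0), (4,1), (5,2)}; {(0,0), (1,2), (2,1), (3,0), (4,2), (5,1)}.
So G has 4 subgroups of order 6.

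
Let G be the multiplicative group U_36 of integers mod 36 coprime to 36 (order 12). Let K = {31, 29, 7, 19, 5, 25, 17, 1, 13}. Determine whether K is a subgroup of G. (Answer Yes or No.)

No

|K| = 9 does not divide |G| = 12, so by Lagrange K is not a subgroup.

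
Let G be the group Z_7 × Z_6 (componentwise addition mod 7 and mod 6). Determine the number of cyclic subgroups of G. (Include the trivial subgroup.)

8

Each element a generates a cyclic subgroup ⟨a⟩; distinct elements may generate the same one (a cyclic group of order d has φ(d) generators).
Cyclic subgroups by order — order 1: 1; order 2: 1; order 3: 1; order 6: 1; order 7: 1; order 14: 1; order 21: 1; order 42: 1.
Total: 8.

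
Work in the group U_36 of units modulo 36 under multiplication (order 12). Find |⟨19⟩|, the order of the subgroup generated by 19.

2

Compute successive powers of 19 mod 36: 19, 1; 19^2 ≡ 1 (mod 36).
So |⟨19⟩| = 2.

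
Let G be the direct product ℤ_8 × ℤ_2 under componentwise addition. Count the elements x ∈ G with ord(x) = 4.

An element (a,b) has order lcm(ord(a), ord(b)); count pairs with lcm equal to 4.
Enumerating gives 4 such elements.

4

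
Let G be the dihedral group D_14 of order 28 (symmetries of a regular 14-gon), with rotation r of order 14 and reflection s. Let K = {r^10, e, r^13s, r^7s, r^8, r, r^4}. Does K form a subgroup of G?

No

r ∈ K but its inverse r^13 ∉ K, so K is not a subgroup.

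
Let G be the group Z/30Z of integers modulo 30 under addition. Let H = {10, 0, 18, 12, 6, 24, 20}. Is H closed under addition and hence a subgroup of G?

|H| = 7 does not divide |G| = 30, so by Lagrange H is not a subgroup.

No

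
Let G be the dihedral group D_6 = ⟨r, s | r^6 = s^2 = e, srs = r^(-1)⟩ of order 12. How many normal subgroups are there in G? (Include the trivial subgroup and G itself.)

7

G has 16 subgroups. Checking conjugation-invariance by order — order 1: 1/1 normal; order 2: 1/7 normal; order 3: 1/1 normal; order 4: 0/3 normal; order 6: 3/3 normal; order 12: 1/1 normal.
Total normal subgroups: 7.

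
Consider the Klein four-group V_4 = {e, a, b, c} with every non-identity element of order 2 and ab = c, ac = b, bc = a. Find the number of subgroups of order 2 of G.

3

|G| = 4 and 2 | 4, so subgroups of order 2 are possible by Lagrange.
The subgroups of order 2 are: {e, a}; {e, b}; {e, c}.
So G has 3 subgroups of order 2.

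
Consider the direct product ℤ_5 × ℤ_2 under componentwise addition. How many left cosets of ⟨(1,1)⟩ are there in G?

1

|⟨(1,1)⟩| = 10 and |G| = 10.
By Lagrange, [G : H] = |G|/|H| = 10/10 = 1.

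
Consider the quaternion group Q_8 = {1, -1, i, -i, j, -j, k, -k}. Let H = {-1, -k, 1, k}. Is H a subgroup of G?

Yes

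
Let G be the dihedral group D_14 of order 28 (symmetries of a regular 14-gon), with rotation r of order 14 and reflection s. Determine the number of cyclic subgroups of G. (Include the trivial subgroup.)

18

Each element a generates a cyclic subgroup ⟨a⟩; distinct elements may generate the same one (a cyclic group of order d has φ(d) generators).
Cyclic subgroups by order — order 1: 1; order 2: 15; order 7: 1; order 14: 1.
Total: 18.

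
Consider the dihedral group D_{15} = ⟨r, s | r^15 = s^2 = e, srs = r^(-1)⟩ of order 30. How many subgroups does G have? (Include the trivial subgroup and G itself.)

|G| = 30, so by Lagrange every subgroup order divides 30. Divisors: 1, 2, 3, 5, 6, 10, 15, 30.
Subgroups by order — order 1: 1; order 2: 15; order 3: 1; order 5: 1; order 6: 5; order 10: 3; order 15: 1; order 30: 1.
Total: 1 + 15 + 1 + 1 + 5 + 3 + 1 + 1 = 28.

28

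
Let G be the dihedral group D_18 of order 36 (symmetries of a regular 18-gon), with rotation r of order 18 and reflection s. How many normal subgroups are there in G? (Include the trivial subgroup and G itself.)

G has 45 subgroups. Checking conjugation-invariance by order — order 1: 1/1 normal; order 2: 1/19 normal; order 3: 1/1 normal; order 4: 0/9 normal; order 6: 1/7 normal; order 9: 1/1 normal; order 12: 0/3 normal; order 18: 3/3 normal; order 36: 1/1 normal.
Total normal subgroups: 9.

9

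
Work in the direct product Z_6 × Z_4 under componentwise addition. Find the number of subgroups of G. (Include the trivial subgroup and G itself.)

16

|G| = 24, so by Lagrange every subgroup order divides 24. Divisors: 1, 2, 3, 4, 6, 8, 12, 24.
Subgroups by order — order 1: 1; order 2: 3; order 3: 1; order 4: 3; order 6: 3; order 8: 1; order 12: 3; order 24: 1.
Total: 1 + 3 + 1 + 3 + 3 + 1 + 3 + 1 = 16.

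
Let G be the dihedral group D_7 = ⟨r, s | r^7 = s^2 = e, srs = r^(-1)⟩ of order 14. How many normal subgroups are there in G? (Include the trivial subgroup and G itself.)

3

G has 10 subgroups. Checking conjugation-invariance by order — order 1: 1/1 normal; order 2: 0/7 normal; order 7: 1/1 normal; order 14: 1/1 normal.
Total normal subgroups: 3.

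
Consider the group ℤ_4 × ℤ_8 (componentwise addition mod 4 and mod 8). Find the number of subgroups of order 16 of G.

3

|G| = 32 and 16 | 32, so subgroups of order 16 are possible by Lagrange.
The subgroups of order 16 are: {(0,0), (0,1), (0,2), (0,3), (0,4), (0,5), (0,6), (0,7), (2,0), (2,1), (2,2), (2,3), (2,4), (2,5), (2,6), (2,7)}; {(0,0), (0,2), (0,4), (0,6), (1,0), (1,2), (1,4), (1,6), (2,0), (2,2), (2,4), (2,6), (3,0), (3,2), (3,4), (3,6)}; {(0,0), (0,2), (0,4), (0,6), (1,1), (1,3), (1,5), (1,7), (2,0), (2,2), (2,4), (2,6), (3,1), (3,3), (3,5), (3,7)}.
So G has 3 subgroups of order 16.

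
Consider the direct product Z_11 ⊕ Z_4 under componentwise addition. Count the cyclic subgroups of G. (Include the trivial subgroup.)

6

Group the elements of G by the cyclic subgroup they generate; each cyclic subgroup of order d accounts for φ(d) elements.
Cyclic subgroups by order — order 1: 1; order 2: 1; order 4: 1; order 11: 1; order 22: 1; order 44: 1.
Total: 6.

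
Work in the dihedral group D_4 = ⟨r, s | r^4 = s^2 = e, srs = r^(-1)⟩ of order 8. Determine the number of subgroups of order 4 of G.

3

|G| = 8 and 4 | 8, so subgroups of order 4 are possible by Lagrange.
The subgroups of order 4 are: {e, r, r^2, r^3}; {e, r^2, s, r^2s}; {e, r^2, rs, r^3s}.
So G has 3 subgroups of order 4.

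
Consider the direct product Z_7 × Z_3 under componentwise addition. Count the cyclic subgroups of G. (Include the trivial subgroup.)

4

Group the elements of G by the cyclic subgroup they generate; each cyclic subgroup of order d accounts for φ(d) elements.
Cyclic subgroups by order — order 1: 1; order 3: 1; order 7: 1; order 21: 1.
Total: 4.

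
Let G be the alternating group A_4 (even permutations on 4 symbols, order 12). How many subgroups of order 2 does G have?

|G| = 12 and 2 | 12, so subgroups of order 2 are possible by Lagrange.
The subgroups of order 2 are: {e, (1 2)(3 4)}; {e, (1 3)(2 4)}; {e, (1 4)(2 3)}.
So G has 3 subgroups of order 2.

3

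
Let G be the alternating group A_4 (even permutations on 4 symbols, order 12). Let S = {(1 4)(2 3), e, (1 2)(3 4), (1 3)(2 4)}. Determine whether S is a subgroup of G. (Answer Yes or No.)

Yes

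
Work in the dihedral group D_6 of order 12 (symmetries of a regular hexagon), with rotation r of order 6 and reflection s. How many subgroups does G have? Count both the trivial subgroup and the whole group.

|G| = 12, so by Lagrange every subgroup order divides 12. Divisors: 1, 2, 3, 4, 6, 12.
Subgroups by order — order 1: 1; order 2: 7; order 3: 1; order 4: 3; order 6: 3; order 12: 1.
Total: 1 + 7 + 1 + 3 + 3 + 1 = 16.

16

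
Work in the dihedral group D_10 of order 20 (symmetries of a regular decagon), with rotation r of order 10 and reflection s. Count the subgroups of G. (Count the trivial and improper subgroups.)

|G| = 20, so by Lagrange every subgroup order divides 20. Divisors: 1, 2, 4, 5, 10, 20.
Subgroups by order — order 1: 1; order 2: 11; order 4: 5; order 5: 1; order 10: 3; order 20: 1.
Total: 1 + 11 + 5 + 1 + 3 + 1 = 22.

22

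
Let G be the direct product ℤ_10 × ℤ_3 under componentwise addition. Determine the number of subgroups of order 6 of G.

|G| = 30 and 6 | 30, so subgroups of order 6 are possible by Lagrange.
The subgroups of order 6 are: {(0,0), (0,1), (0,2), (5,0), (5,1), (5,2)}.
So G has 1 subgroup of order 6.

1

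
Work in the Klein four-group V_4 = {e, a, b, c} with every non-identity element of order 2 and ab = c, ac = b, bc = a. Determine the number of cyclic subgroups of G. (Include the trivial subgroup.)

Each element a generates a cyclic subgroup ⟨a⟩; distinct elements may generate the same one (a cyclic group of order d has φ(d) generators).
Cyclic subgroups by order — order 1: 1; order 2: 3.
Total: 4.

4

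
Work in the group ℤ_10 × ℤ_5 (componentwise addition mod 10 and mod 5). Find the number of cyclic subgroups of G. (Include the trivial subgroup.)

Each element a generates a cyclic subgroup ⟨a⟩; distinct elements may generate the same one (a cyclic group of order d has φ(d) generators).
Cyclic subgroups by order — order 1: 1; order 2: 1; order 5: 6; order 10: 6.
Total: 14.

14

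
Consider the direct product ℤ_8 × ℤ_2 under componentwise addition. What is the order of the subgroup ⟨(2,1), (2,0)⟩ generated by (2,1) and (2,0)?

|⟨(2,1)⟩| = 4 and |⟨(2,0)⟩| = 4, so |H| is a multiple of lcm(4, 4) = 4 and divides |G| = 16.
Closing under the operation: H = {(0,0), (0,1), (2,0), (2,1), (4,0), (4,1), (6,0), (6,1)}, so |H| = 8.

8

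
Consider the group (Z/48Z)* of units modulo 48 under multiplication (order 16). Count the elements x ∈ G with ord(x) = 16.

0

No element of G has order 16 (even though 16 | 16).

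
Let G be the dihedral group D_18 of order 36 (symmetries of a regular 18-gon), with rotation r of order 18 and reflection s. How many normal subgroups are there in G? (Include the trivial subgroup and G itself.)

9

G has 45 subgroups. Checking conjugation-invariance by order — order 1: 1/1 normal; order 2: 1/19 normal; order 3: 1/1 normal; order 4: 0/9 normal; order 6: 1/7 normal; order 9: 1/1 normal; order 12: 0/3 normal; order 18: 3/3 normal; order 36: 1/1 normal.
Total normal subgroups: 9.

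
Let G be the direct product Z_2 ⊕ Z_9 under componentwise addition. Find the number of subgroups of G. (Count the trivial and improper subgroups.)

|G| = 18, so by Lagrange every subgroup order divides 18. Divisors: 1, 2, 3, 6, 9, 18.
Subgroups by order — order 1: 1; order 2: 1; order 3: 1; order 6: 1; order 9: 1; order 18: 1.
Total: 1 + 1 + 1 + 1 + 1 + 1 = 6.

6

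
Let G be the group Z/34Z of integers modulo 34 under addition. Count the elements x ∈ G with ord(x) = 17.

16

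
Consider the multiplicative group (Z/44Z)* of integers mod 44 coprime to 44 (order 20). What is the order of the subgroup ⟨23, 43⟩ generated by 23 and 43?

4

|⟨23⟩| = 2 and |⟨43⟩| = 2, so |H| is a multiple of lcm(2, 2) = 2 and divides |G| = 20.
Closing under the operation: H = {1, 21, 23, 43}, so |H| = 4.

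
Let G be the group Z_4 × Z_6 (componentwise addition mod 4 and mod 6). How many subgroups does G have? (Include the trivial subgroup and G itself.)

16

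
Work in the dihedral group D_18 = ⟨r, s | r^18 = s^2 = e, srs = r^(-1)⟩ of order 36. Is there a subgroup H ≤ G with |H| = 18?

Yes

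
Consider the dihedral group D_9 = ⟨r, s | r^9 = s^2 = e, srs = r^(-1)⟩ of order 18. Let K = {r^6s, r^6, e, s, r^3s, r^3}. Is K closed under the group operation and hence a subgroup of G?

|K| = 6 divides |G| = 18, consistent with Lagrange.
K contains the identity, every element's inverse is in K, and K is closed under ·: it is a subgroup.

Yes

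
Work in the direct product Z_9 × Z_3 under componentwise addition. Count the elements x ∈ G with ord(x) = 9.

An element (a,b) has order lcm(ord(a), ord(b)); count pairs with lcm equal to 9.
Enumerating gives 18 such elements.

18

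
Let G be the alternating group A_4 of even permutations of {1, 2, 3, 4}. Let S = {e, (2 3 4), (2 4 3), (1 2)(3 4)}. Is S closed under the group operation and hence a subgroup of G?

No

Closure fails: (2 4 3) ∘ (1 2)(3 4) = (1 4 2) ∉ S. So S is not a subgroup.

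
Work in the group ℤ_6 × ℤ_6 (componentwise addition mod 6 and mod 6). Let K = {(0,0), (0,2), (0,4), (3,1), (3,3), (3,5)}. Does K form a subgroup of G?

Yes

|K| = 6 divides |G| = 36, consistent with Lagrange.
K contains the identity, every element's inverse is in K, and K is closed under +: it is a subgroup.
In fact K = ⟨(3,1)⟩.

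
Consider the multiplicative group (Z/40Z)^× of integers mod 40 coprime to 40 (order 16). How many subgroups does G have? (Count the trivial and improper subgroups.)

27

|G| = 16, so by Lagrange every subgroup order divides 16. Divisors: 1, 2, 4, 8, 16.
Subgroups by order — order 1: 1; order 2: 7; order 4: 11; order 8: 7; order 16: 1.
Total: 1 + 7 + 11 + 7 + 1 = 27.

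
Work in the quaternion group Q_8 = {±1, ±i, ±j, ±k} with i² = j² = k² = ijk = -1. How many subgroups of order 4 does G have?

3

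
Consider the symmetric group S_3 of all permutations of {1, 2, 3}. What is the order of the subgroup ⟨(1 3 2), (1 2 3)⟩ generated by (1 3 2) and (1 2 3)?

3

|⟨(1 3 2)⟩| = 3 and |⟨(1 2 3)⟩| = 3, so |H| is a multiple of lcm(3, 3) = 3 and divides |G| = 6.
Closing under the operation: H = {e, (1 2 3), (1 3 2)}, so |H| = 3.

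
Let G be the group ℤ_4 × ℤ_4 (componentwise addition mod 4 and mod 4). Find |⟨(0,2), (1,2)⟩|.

|⟨(0,2)⟩| = 2 and |⟨(1,2)⟩| = 4, so |H| is a multiple of lcm(2, 4) = 4 and divides |G| = 16.
Closing under the operation: H = {(0,0), (0,2), (1,0), (1,2), (2,0), (2,2), (3,0), (3,2)}, so |H| = 8.

8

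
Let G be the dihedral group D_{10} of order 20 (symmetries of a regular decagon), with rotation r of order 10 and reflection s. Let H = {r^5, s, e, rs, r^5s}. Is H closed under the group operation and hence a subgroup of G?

Closure fails: s · rs = r^9 ∉ H. So H is not a subgroup.

No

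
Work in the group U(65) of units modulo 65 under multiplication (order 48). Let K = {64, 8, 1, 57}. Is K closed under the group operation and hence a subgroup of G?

|K| = 4 divides |G| = 48, consistent with Lagrange.
K contains the identity, every element's inverse is in K, and K is closed under ·: it is a subgroup.
In fact K = ⟨8⟩.

Yes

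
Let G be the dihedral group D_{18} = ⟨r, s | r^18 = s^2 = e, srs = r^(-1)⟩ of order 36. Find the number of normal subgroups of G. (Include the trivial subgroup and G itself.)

9

G has 45 subgroups. Checking conjugation-invariance by order — order 1: 1/1 normal; order 2: 1/19 normal; order 3: 1/1 normal; order 4: 0/9 normal; order 6: 1/7 normal; order 9: 1/1 normal; order 12: 0/3 normal; order 18: 3/3 normal; order 36: 1/1 normal.
Total normal subgroups: 9.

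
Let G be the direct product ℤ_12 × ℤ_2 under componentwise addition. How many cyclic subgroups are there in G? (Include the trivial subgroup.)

12

Each element a generates a cyclic subgroup ⟨a⟩; distinct elements may generate the same one (a cyclic group of order d has φ(d) generators).
Cyclic subgroups by order — order 1: 1; order 2: 3; order 3: 1; order 4: 2; order 6: 3; order 12: 2.
Total: 12.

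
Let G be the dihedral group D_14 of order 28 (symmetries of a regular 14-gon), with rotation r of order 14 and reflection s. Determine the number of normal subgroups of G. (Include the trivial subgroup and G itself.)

G has 28 subgroups. Checking conjugation-invariance by order — order 1: 1/1 normal; order 2: 1/15 normal; order 4: 0/7 normal; order 7: 1/1 normal; order 14: 3/3 normal; order 28: 1/1 normal.
Total normal subgroups: 7.

7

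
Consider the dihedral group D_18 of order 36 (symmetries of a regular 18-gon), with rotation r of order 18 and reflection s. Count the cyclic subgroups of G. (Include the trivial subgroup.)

A cyclic subgroup of order d is generated by each of its φ(d) elements of order d, so the cyclic subgroups of order d number (#elements of order d)/φ(d).
Cyclic subgroups by order — order 1: 1; order 2: 19; order 3: 1; order 6: 1; order 9: 1; order 18: 1.
Total: 24.

24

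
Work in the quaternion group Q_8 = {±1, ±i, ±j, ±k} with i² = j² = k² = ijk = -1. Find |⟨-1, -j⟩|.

|⟨-1⟩| = 2 and |⟨-j⟩| = 4, so |H| is a multiple of lcm(2, 4) = 4 and divides |G| = 8.
Closing under the operation: H = {1, -1, j, -j}, so |H| = 4.

4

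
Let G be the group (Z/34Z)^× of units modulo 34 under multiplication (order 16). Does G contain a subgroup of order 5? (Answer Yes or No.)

No

5 does not divide |G| = 16, so by Lagrange no subgroup of order 5 exists.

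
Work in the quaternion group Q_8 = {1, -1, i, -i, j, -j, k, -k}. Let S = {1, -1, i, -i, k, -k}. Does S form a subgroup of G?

|S| = 6 does not divide |G| = 8, so by Lagrange S is not a subgroup.

No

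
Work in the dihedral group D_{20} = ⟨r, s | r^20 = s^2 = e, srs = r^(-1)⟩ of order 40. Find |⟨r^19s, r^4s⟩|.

|⟨r^19s⟩| = 2 and |⟨r^4s⟩| = 2, so |H| is a multiple of lcm(2, 2) = 2 and divides |G| = 40.
Closing under the operation: H = {e, r^5, r^10, r^15, r^4s, r^9s, r^14s, r^19s}, so |H| = 8.

8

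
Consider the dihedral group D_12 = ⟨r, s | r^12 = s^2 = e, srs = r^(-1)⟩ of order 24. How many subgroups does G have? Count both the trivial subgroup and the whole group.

34

|G| = 24, so by Lagrange every subgroup order divides 24. Divisors: 1, 2, 3, 4, 6, 8, 12, 24.
Subgroups by order — order 1: 1; order 2: 13; order 3: 1; order 4: 7; order 6: 5; order 8: 3; order 12: 3; order 24: 1.
Total: 1 + 13 + 1 + 7 + 5 + 3 + 3 + 1 = 34.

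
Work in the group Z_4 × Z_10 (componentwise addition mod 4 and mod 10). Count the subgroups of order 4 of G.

3

|G| = 40 and 4 | 40, so subgroups of order 4 are possible by Lagrange.
The subgroups of order 4 are: {(0,0), (0,5), (2,0), (2,5)}; {(0,0), (1,0), (2,0), (3,0)}; {(0,0), (1,5), (2,0), (3,5)}.
So G has 3 subgroups of order 4.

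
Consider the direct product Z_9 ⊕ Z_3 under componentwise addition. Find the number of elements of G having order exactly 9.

18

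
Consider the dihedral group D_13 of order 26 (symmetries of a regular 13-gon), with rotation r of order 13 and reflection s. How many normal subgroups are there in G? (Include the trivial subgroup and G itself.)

G has 16 subgroups. Checking conjugation-invariance by order — order 1: 1/1 normal; order 2: 0/13 normal; order 13: 1/1 normal; order 26: 1/1 normal.
Total normal subgroups: 3.

3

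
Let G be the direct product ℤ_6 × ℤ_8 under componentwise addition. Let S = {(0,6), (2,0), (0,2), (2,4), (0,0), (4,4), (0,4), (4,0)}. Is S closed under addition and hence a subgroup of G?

No

Closure fails: (4,4) + (0,6) = (4,2) ∉ S. So S is not a subgroup.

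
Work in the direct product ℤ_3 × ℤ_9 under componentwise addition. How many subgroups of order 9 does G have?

|G| = 27 and 9 | 27, so subgroups of order 9 are possible by Lagrange.
The subgroups of order 9 are: {(0,0), (0,1), (0,2), (0,3), (0,4), (0,5), (0,6), (0,7), (0,8)}; {(0,0), (0,3), (0,6), (1,0), (1,3), (1,6), (2,0), (2,3), (2,6)}; {(0,0), (0,3), (0,6), (1,1), (1,4), (1,7), (2,2), (2,5), (2,8)}; {(0,0), (0,3), (0,6), (1,2), (1,5), (1,8), (2,1), (2,4), (2,7)}.
So G has 4 subgroups of order 9.

4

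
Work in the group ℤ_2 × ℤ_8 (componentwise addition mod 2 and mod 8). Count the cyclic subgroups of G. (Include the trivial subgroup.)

8

Group the elements of G by the cyclic subgroup they generate; each cyclic subgroup of order d accounts for φ(d) elements.
Cyclic subgroups by order — order 1: 1; order 2: 3; order 4: 2; order 8: 2.
Total: 8.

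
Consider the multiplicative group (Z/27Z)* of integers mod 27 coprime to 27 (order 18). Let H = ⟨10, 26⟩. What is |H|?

|⟨10⟩| = 3 and |⟨26⟩| = 2, so |H| is a multiple of lcm(3, 2) = 6 and divides |G| = 18.
Closing under the operation: H = {1, 8, 10, 17, 19, 26}, so |H| = 6.

6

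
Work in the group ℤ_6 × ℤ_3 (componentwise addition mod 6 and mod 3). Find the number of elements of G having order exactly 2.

An element (a,b) has order lcm(ord(a), ord(b)); count pairs with lcm equal to 2.
Enumerating gives 1 such elements.

1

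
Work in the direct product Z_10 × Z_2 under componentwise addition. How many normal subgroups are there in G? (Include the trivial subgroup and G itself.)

G is abelian, so every subgroup is normal.
G has 10 subgroups in total, hence 10 normal subgroups.

10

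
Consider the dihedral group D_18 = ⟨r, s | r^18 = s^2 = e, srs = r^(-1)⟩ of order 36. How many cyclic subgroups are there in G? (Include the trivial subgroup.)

24

A cyclic subgroup of order d is generated by each of its φ(d) elements of order d, so the cyclic subgroups of order d number (#elements of order d)/φ(d).
Cyclic subgroups by order — order 1: 1; order 2: 19; order 3: 1; order 6: 1; order 9: 1; order 18: 1.
Total: 24.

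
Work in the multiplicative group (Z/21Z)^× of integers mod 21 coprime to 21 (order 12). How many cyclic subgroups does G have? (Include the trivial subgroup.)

8

Each element a generates a cyclic subgroup ⟨a⟩; distinct elements may generate the same one (a cyclic group of order d has φ(d) generators).
Cyclic subgroups by order — order 1: 1; order 2: 3; order 3: 1; order 6: 3.
Total: 8.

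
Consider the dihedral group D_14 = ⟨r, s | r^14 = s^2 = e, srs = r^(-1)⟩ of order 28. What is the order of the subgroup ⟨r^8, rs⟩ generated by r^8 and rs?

14

|⟨r^8⟩| = 7 and |⟨rs⟩| = 2, so |H| is a multiple of lcm(7, 2) = 14 and divides |G| = 28.
Closing under the operation: H = {e, r^2, r^4, r^6, r^8, r^10, r^12, rs, r^3s, r^5s, r^7s, r^9s, r^11s, r^13s}, so |H| = 14.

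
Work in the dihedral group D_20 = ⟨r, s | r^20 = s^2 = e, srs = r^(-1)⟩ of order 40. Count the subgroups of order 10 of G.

|G| = 40 and 10 | 40, so subgroups of order 10 are possible by Lagrange.
The subgroups of order 10 are: {e, r^2, r^4, r^6, r^8, r^10, r^12, r^14, r^16, r^18}; {e, r^4, r^8, r^12, r^16, r^2s, r^6s, r^10s, r^14s, r^18s}; {e, r^4, r^8, r^12, r^16, r^3s, r^7s, r^11s, r^15s, r^19s}; {e, r^4, r^8, r^12, r^16, s, r^4s, r^8s, r^12s, r^16s}; … (5 in all).
So G has 5 subgroups of order 10.

5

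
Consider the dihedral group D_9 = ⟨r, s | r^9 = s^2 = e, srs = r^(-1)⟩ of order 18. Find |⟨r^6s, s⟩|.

|⟨r^6s⟩| = 2 and |⟨s⟩| = 2, so |H| is a multiple of lcm(2, 2) = 2 and divides |G| = 18.
Closing under the operation: H = {e, r^3, r^6, s, r^3s, r^6s}, so |H| = 6.

6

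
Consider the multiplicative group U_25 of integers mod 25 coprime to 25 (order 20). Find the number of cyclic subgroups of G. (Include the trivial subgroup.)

A cyclic subgroup of order d is generated by each of its φ(d) elements of order d, so the cyclic subgroups of order d number (#elements of order d)/φ(d).
Cyclic subgroups by order — order 1: 1; order 2: 1; order 4: 1; order 5: 1; order 10: 1; order 20: 1.
Total: 6.

6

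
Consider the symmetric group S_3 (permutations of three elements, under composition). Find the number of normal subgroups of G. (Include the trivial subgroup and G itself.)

3

G has 6 subgroups. Checking conjugation-invariance by order — order 1: 1/1 normal; order 2: 0/3 normal; order 3: 1/1 normal; order 6: 1/1 normal.
Total normal subgroups: 3.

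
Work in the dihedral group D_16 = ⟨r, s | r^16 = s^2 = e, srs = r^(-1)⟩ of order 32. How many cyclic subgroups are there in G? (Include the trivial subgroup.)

21

Each element a generates a cyclic subgroup ⟨a⟩; distinct elements may generate the same one (a cyclic group of order d has φ(d) generators).
Cyclic subgroups by order — order 1: 1; order 2: 17; order 4: 1; order 8: 1; order 16: 1.
Total: 21.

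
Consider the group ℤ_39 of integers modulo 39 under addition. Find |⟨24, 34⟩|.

39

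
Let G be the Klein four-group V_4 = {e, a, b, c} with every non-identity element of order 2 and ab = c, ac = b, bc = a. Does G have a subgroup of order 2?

2 | 4. A subgroup of order 2 is {e, a}.

Yes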